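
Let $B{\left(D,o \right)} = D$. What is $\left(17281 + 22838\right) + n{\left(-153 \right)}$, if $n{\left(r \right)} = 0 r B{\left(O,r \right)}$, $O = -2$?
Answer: $40119$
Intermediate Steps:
$n{\left(r \right)} = 0$ ($n{\left(r \right)} = 0 r \left(-2\right) = 0 \left(-2\right) = 0$)
$\left(17281 + 22838\right) + n{\left(-153 \right)} = \left(17281 + 22838\right) + 0 = 40119 + 0 = 40119$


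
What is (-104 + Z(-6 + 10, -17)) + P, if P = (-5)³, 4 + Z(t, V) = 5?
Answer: -228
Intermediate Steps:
Z(t, V) = 1 (Z(t, V) = -4 + 5 = 1)
P = -125
(-104 + Z(-6 + 10, -17)) + P = (-104 + 1) - 125 = -103 - 125 = -228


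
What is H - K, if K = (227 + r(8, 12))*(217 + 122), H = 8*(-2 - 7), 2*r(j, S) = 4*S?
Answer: -85161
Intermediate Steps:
r(j, S) = 2*S (r(j, S) = (4*S)/2 = 2*S)
H = -72 (H = 8*(-9) = -72)
K = 85089 (K = (227 + 2*12)*(217 + 122) = (227 + 24)*339 = 251*339 = 85089)
H - K = -72 - 1*85089 = -72 - 85089 = -85161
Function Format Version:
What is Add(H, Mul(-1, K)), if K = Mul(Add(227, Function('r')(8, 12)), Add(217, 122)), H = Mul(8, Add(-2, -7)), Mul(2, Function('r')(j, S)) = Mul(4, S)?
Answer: -85161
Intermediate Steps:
Function('r')(j, S) = Mul(2, S) (Function('r')(j, S) = Mul(Rational(1, 2), Mul(4, S)) = Mul(2, S))
H = -72 (H = Mul(8, -9) = -72)
K = 85089 (K = Mul(Add(227, Mul(2, 12)), Add(217, 122)) = Mul(Add(227, 24), 339) = Mul(251, 339) = 85089)
Add(H, Mul(-1, K)) = Add(-72, Mul(-1, 85089)) = Add(-72, -85089) = -85161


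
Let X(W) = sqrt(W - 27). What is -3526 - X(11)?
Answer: -3526 - 4*I ≈ -3526.0 - 4.0*I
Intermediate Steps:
X(W) = sqrt(-27 + W)
-3526 - X(11) = -3526 - sqrt(-27 + 11) = -3526 - sqrt(-16) = -3526 - 4*I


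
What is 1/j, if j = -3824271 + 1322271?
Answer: -1/2502000 ≈ -3.9968e-7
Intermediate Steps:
j = -2502000
1/j = 1/(-2502000) = -1/2502000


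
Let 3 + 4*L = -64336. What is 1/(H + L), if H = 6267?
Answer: -4/39271 ≈ -0.00010186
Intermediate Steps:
L = -64339/4 (L = -¾ + (¼)*(-64336) = -¾ - 16084 = -64339/4 ≈ -16085.)
1/(H + L) = 1/(6267 - 64339/4) = 1/(-39271/4) = -4/39271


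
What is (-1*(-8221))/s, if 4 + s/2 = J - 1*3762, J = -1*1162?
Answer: -8221/9856 ≈ -0.83411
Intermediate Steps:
J = -1162
s = -9856 (s = -8 + 2*(-1162 - 1*3762) = -8 + 2*(-1162 - 3762) = -8 + 2*(-4924) = -8 - 9848 = -9856)
(-1*(-8221))/s = -1*(-8221)/(-9856) = 8221*(-1/9856) = -8221/9856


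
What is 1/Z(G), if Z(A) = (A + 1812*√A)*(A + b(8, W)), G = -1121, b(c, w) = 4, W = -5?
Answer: 1/3668747405 + 1812*I*√1121/4112665841005 ≈ 2.7257e-10 + 1.4752e-8*I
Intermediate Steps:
Z(A) = (4 + A)*(A + 1812*√A) (Z(A) = (A + 1812*√A)*(A + 4) = (A + 1812*√A)*(4 + A) = (4 + A)*(A + 1812*√A))
1/Z(G) = 1/((-1121)² + 4*(-1121) + 1812*(-1121)^(3/2) + 7248*√(-1121)) = 1/(1256641 - 4484 + 1812*(-1121*I*√1121) + 7248*(I*√1121)) = 1/(1256641 - 4484 - 2031252*I*√1121 + 7248*I*√1121) = 1/(1252157 - 2024004*I*√1121)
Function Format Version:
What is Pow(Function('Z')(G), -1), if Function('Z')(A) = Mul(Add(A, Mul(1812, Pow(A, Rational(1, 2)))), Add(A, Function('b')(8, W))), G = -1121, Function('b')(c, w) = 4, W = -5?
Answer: Add(Rational(1, 3668747405), Mul(Rational(1812, 4112665841005), I, Pow(1121, Rational(1, 2)))) ≈ Add(2.7257e-10, Mul(1.4752e-8, I))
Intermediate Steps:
Function('Z')(A) = Mul(Add(4, A), Add(A, Mul(1812, Pow(A, Rational(1, 2))))) (Function('Z')(A) = Mul(Add(A, Mul(1812, Pow(A, Rational(1, 2)))), Add(A, 4)) = Mul(Add(A, Mul(1812, Pow(A, Rational(1, 2)))), Add(4, A)) = Mul(Add(4, A), Add(A, Mul(1812, Pow(A, Rational(1, 2))))))
Pow(Function('Z')(G), -1) = Pow(Add(Pow(-1121, 2), Mul(4, -1121), Mul(1812, Pow(-1121, Rational(3, 2))), Mul(7248, Pow(-1121, Rational(1, 2)))), -1) = Pow(Add(1256641, -4484, Mul(1812, Mul(-1121, I, Pow(1121, Rational(1, 2)))), Mul(7248, Mul(I, Pow(1121, Rational(1, 2))))), -1) = Pow(Add(1256641, -4484, Mul(-2031252, I, Pow(1121, Rational(1, 2))), Mul(7248, I, Pow(1121, Rational(1, 2)))), -1) = Pow(Add(1252157, Mul(-2024004, I, Pow(1121, Rational(1, 2)))), -1)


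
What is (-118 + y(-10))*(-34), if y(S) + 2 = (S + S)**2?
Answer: -9520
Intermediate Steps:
y(S) = -2 + 4*S**2 (y(S) = -2 + (S + S)**2 = -2 + (2*S)**2 = -2 + 4*S**2)
(-118 + y(-10))*(-34) = (-118 + (-2 + 4*(-10)**2))*(-34) = (-118 + (-2 + 4*100))*(-34) = (-118 + (-2 + 400))*(-34) = (-118 + 398)*(-34) = 280*(-34) = -9520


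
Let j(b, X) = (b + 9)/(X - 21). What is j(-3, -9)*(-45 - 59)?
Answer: 104/5 ≈ 20.800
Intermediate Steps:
j(b, X) = (9 + b)/(-21 + X)
j(-3, -9)*(-45 - 59) = ((9 - 3)/(-21 - 9))*(-45 - 59) = (6/(-30))*(-104) = -1/30*6*(-104) = -⅕*(-104) = 104/5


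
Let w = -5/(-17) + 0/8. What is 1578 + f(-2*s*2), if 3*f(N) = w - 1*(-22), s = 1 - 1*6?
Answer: 80857/51 ≈ 1585.4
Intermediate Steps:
w = 5/17 (w = -5*(-1/17) + 0*(⅛) = 5/17 + 0 = 5/17 ≈ 0.29412)
s = -5 (s = 1 - 6 = -5)
f(N) = 379/51 (f(N) = (5/17 - 1*(-22))/3 = (5/17 + 22)/3 = (⅓)*(379/17) = 379/51)
1578 + f(-2*s*2) = 1578 + 379/51 = 80857/51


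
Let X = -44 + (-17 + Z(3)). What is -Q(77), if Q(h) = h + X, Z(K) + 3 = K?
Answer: -16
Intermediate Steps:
Z(K) = -3 + K
X = -61 (X = -44 + (-17 + (-3 + 3)) = -44 + (-17 + 0) = -44 - 17 = -61)
Q(h) = -61 + h (Q(h) = h - 61 = -61 + h)
-Q(77) = -(-61 + 77) = -1*16 = -16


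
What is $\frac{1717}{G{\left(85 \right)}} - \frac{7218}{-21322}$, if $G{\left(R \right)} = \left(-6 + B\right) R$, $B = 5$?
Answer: $- \frac{1058716}{53305} \approx -19.861$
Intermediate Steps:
$G{\left(R \right)} = - R$ ($G{\left(R \right)} = \left(-6 + 5\right) R = - R$)
$\frac{1717}{G{\left(85 \right)}} - \frac{7218}{-21322} = \frac{1717}{\left(-1\right) 85} - \frac{7218}{-21322} = \frac{1717}{-85} - - \frac{3609}{10661} = 1717 \left(- \frac{1}{85}\right) + \frac{3609}{10661} = - \frac{101}{5} + \frac{3609}{10661} = - \frac{1058716}{53305}$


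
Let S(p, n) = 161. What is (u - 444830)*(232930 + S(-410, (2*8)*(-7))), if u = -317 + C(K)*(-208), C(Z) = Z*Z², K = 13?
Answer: -210276752193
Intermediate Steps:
C(Z) = Z³
u = -457293 (u = -317 + 13³*(-208) = -317 + 2197*(-208) = -317 - 456976 = -457293)
(u - 444830)*(232930 + S(-410, (2*8)*(-7))) = (-457293 - 444830)*(232930 + 161) = -902123*233091 = -210276752193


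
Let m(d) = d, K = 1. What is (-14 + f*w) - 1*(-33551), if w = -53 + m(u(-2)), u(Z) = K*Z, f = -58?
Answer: 36727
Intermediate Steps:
u(Z) = Z (u(Z) = 1*Z = Z)
w = -55 (w = -53 - 2 = -55)
(-14 + f*w) - 1*(-33551) = (-14 - 58*(-55)) - 1*(-33551) = (-14 + 3190) + 33551 = 3176 + 33551 = 36727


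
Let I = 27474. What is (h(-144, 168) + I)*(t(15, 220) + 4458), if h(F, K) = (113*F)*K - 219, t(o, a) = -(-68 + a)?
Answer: -11653934946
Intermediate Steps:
t(o, a) = 68 - a
h(F, K) = -219 + 113*F*K (h(F, K) = 113*F*K - 219 = -219 + 113*F*K)
(h(-144, 168) + I)*(t(15, 220) + 4458) = ((-219 + 113*(-144)*168) + 27474)*((68 - 1*220) + 4458) = ((-219 - 2733696) + 27474)*((68 - 220) + 4458) = (-2733915 + 27474)*(-152 + 4458) = -2706441*4306 = -11653934946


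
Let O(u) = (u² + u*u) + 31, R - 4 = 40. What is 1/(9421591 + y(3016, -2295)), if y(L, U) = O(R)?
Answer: 1/9425494 ≈ 1.0610e-7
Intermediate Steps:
R = 44 (R = 4 + 40 = 44)
O(u) = 31 + 2*u² (O(u) = (u² + u²) + 31 = 2*u² + 31 = 31 + 2*u²)
y(L, U) = 3903 (y(L, U) = 31 + 2*44² = 31 + 2*1936 = 31 + 3872 = 3903)
1/(9421591 + y(3016, -2295)) = 1/(9421591 + 3903) = 1/9425494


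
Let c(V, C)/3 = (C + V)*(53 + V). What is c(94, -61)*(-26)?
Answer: -378378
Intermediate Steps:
c(V, C) = 3*(53 + V)*(C + V) (c(V, C) = 3*((C + V)*(53 + V)) = 3*((53 + V)*(C + V)) = 3*(53 + V)*(C + V))
c(94, -61)*(-26) = (3*94² + 159*(-61) + 159*94 + 3*(-61)*94)*(-26) = (3*8836 - 9699 + 14946 - 17202)*(-26) = (26508 - 9699 + 14946 - 17202)*(-26) = 14553*(-26) = -378378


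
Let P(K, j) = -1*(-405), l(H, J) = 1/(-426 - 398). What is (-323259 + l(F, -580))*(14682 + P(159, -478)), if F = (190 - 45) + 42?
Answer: -4018655046279/824 ≈ -4.8770e+9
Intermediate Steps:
F = 187 (F = 145 + 42 = 187)
l(H, J) = -1/824 (l(H, J) = 1/(-824) = -1/824)
P(K, j) = 405
(-323259 + l(F, -580))*(14682 + P(159, -478)) = (-323259 - 1/824)*(14682 + 405) = -266365417/824*15087 = -4018655046279/824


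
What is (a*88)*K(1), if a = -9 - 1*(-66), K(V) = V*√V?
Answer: 5016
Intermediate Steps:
K(V) = V^(3/2)
a = 57 (a = -9 + 66 = 57)
(a*88)*K(1) = (57*88)*1^(3/2) = 5016*1 = 5016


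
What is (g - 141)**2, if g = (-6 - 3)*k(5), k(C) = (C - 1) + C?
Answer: 49284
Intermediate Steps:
k(C) = -1 + 2*C (k(C) = (-1 + C) + C = -1 + 2*C)
g = -81 (g = (-6 - 3)*(-1 + 2*5) = -9*(-1 + 10) = -9*9 = -81)
(g - 141)**2 = (-81 - 141)**2 = (-222)**2 = 49284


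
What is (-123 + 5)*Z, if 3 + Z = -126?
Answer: 15222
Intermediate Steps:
Z = -129 (Z = -3 - 126 = -129)
(-123 + 5)*Z = (-123 + 5)*(-129) = -118*(-129) = 15222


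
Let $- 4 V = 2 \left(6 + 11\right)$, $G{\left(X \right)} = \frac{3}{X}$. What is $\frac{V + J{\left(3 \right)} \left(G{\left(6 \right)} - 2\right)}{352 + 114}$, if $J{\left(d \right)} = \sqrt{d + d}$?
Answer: $- \frac{17}{932} - \frac{3 \sqrt{6}}{932} \approx -0.026125$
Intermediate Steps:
$J{\left(d \right)} = \sqrt{2} \sqrt{d}$ ($J{\left(d \right)} = \sqrt{2 d} = \sqrt{2} \sqrt{d}$)
$V = - \frac{17}{2}$ ($V = - \frac{2 \left(6 + 11\right)}{4} = - \frac{2 \cdot 17}{4} = \left(- \frac{1}{4}\right) 34 = - \frac{17}{2} \approx -8.5$)
$\frac{V + J{\left(3 \right)} \left(G{\left(6 \right)} - 2\right)}{352 + 114} = \frac{- \frac{17}{2} + \sqrt{2} \sqrt{3} \left(\frac{3}{6} - 2\right)}{352 + 114} = \frac{- \frac{17}{2} + \sqrt{6} \left(3 \cdot \frac{1}{6} - 2\right)}{466} = \left(- \frac{17}{2} + \sqrt{6} \left(\frac{1}{2} - 2\right)\right) \frac{1}{466} = \left(- \frac{17}{2} + \sqrt{6} \left(- \frac{3}{2}\right)\right) \frac{1}{466} = \left(- \frac{17}{2} - \frac{3 \sqrt{6}}{2}\right) \frac{1}{466} = - \frac{17}{932} - \frac{3 \sqrt{6}}{932}$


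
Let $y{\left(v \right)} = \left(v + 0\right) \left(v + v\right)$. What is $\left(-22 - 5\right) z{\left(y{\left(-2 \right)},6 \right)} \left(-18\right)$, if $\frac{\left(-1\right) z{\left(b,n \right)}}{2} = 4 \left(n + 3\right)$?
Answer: $-34992$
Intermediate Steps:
$y{\left(v \right)} = 2 v^{2}$ ($y{\left(v \right)} = v 2 v = 2 v^{2}$)
$z{\left(b,n \right)} = -24 - 8 n$ ($z{\left(b,n \right)} = - 2 \cdot 4 \left(n + 3\right) = - 2 \cdot 4 \left(3 + n\right) = - 2 \left(12 + 4 n\right) = -24 - 8 n$)
$\left(-22 - 5\right) z{\left(y{\left(-2 \right)},6 \right)} \left(-18\right) = \left(-22 - 5\right) \left(-24 - 48\right) \left(-18\right) = \left(-27\right) \left(-72\right) \left(-18\right) = 1944 \left(-18\right) = -34992$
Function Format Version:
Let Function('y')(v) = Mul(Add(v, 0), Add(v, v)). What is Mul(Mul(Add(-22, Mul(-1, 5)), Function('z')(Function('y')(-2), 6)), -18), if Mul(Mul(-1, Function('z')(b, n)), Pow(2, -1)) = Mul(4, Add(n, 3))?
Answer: -34992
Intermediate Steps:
Function('y')(v) = Mul(2, Pow(v, 2)) (Function('y')(v) = Mul(v, Mul(2, v)) = Mul(2, Pow(v, 2)))
Function('z')(b, n) = Add(-24, Mul(-8, n)) (Function('z')(b, n) = Mul(-2, Mul(4, Add(n, 3))) = Mul(-2, Mul(4, Add(3, n))) = Mul(-2, Add(12, Mul(4, n))) = Add(-24, Mul(-8, n)))
Mul(Mul(Add(-22, Mul(-1, 5)), Function('z')(Function('y')(-2), 6)), -18) = Mul(Mul(Add(-22, Mul(-1, 5)), Add(-24, Mul(-8, 6))), -18) = Mul(Mul(Add(-22, -5), Add(-24, -48)), -18) = Mul(Mul(-27, -72), -18) = Mul(1944, -18) = -34992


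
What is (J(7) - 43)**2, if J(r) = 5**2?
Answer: 324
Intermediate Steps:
J(r) = 25
(J(7) - 43)**2 = (25 - 43)**2 = (-18)**2 = 324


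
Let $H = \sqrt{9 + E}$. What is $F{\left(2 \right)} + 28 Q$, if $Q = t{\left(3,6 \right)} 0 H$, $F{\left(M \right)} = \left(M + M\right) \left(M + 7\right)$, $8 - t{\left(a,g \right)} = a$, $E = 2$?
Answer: $36$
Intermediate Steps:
$t{\left(a,g \right)} = 8 - a$
$F{\left(M \right)} = 2 M \left(7 + M\right)$
$H = \sqrt{11}$ ($H = \sqrt{9 + 2} = \sqrt{11} \approx 3.3166$)
$Q = 0$ ($Q = \left(8 - 3\right) 0 \sqrt{11} = 5 \cdot 0 \sqrt{11} = 0 \sqrt{11} = 0$)
$F{\left(2 \right)} + 28 Q = 2 \cdot 2 \left(7 + 2\right) + 28 \cdot 0 = 2 \cdot 2 \cdot 9 + 0 = 36 + 0 = 36$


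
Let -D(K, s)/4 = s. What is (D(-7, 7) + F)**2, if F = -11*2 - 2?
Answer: 2704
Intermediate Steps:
D(K, s) = -4*s
F = -24 (F = -22 - 2 = -24)
(D(-7, 7) + F)**2 = (-4*7 - 24)**2 = (-28 - 24)**2 = (-52)**2 = 2704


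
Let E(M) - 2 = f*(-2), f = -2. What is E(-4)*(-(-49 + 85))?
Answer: -216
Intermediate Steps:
E(M) = 6 (E(M) = 2 - 2*(-2) = 2 + 4 = 6)
E(-4)*(-(-49 + 85)) = 6*(-(-49 + 85)) = 6*(-1*36) = 6*(-36) = -216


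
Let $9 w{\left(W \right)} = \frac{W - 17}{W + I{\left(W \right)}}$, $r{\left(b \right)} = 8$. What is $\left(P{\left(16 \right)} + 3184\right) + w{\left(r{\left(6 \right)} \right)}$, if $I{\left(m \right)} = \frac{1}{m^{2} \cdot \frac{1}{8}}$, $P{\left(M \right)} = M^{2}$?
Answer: $\frac{223592}{65} \approx 3439.9$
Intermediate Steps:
$I{\left(m \right)} = \frac{8}{m^{2}}$ ($I{\left(m \right)} = \frac{1}{m^{2} \cdot \frac{1}{8}} = \frac{1}{\frac{1}{8} m^{2}} = \frac{8}{m^{2}}$)
$w{\left(W \right)} = \frac{-17 + W}{9 \left(W + \frac{8}{W^{2}}\right)}$ ($w{\left(W \right)} = \frac{\left(W - 17\right) \frac{1}{W + \frac{8}{W^{2}}}}{9} = \frac{\left(-17 + W\right) \frac{1}{W + \frac{8}{W^{2}}}}{9} = \frac{\frac{1}{W + \frac{8}{W^{2}}} \left(-17 + W\right)}{9} = \frac{-17 + W}{9 \left(W + \frac{8}{W^{2}}\right)}$)
$\left(P{\left(16 \right)} + 3184\right) + w{\left(r{\left(6 \right)} \right)} = \left(16^{2} + 3184\right) + \frac{8^{2} \left(-17 + 8\right)}{9 \left(8 + 8^{3}\right)} = \left(256 + 3184\right) + \frac{1}{9} \cdot 64 \frac{1}{8 + 512} \left(-9\right) = 3440 + \frac{1}{9} \cdot 64 \cdot \frac{1}{520} \left(-9\right) = 3440 - \frac{8}{65} = \frac{223592}{65}$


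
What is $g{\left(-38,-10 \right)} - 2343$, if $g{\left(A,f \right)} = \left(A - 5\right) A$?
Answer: $-709$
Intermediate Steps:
$g{\left(A,f \right)} = A \left(-5 + A\right)$ ($g{\left(A,f \right)} = \left(-5 + A\right) A = A \left(-5 + A\right)$)
$g{\left(-38,-10 \right)} - 2343 = - 38 \left(-5 - 38\right) - 2343 = \left(-38\right) \left(-43\right) - 2343 = 1634 - 2343 = -709$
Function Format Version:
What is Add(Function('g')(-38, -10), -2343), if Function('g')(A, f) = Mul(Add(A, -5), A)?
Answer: -709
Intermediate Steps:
Function('g')(A, f) = Mul(A, Add(-5, A)) (Function('g')(A, f) = Mul(Add(-5, A), A) = Mul(A, Add(-5, A)))
Add(Function('g')(-38, -10), -2343) = Add(Mul(-38, Add(-5, -38)), -2343) = Add(Mul(-38, -43), -2343) = Add(1634, -2343) = -709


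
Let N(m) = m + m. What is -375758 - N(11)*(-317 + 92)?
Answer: -370808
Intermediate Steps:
N(m) = 2*m
-375758 - N(11)*(-317 + 92) = -375758 - 2*11*(-317 + 92) = -375758 - 22*(-225) = -375758 - 1*(-4950) = -375758 + 4950 = -370808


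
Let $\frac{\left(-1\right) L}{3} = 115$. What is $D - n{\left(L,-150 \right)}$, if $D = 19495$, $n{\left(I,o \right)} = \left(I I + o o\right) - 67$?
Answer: $-121963$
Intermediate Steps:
$L = -345$ ($L = \left(-3\right) 115 = -345$)
$n{\left(I,o \right)} = -67 + I^{2} + o^{2}$ ($n{\left(I,o \right)} = \left(I^{2} + o^{2}\right) - 67 = -67 + I^{2} + o^{2}$)
$D - n{\left(L,-150 \right)} = 19495 - \left(-67 + \left(-345\right)^{2} + \left(-150\right)^{2}\right) = 19495 - \left(-67 + 119025 + 22500\right) = 19495 - 141458 = -121963$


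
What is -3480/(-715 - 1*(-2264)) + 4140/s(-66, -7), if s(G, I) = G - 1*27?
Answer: -2245500/48019 ≈ -46.763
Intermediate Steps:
s(G, I) = -27 + G (s(G, I) = G - 27 = -27 + G)
-3480/(-715 - 1*(-2264)) + 4140/s(-66, -7) = -3480/(-715 - 1*(-2264)) + 4140/(-27 - 66) = -3480/(-715 + 2264) + 4140/(-93) = -3480/1549 + 4140*(-1/93) = -3480*1/1549 - 1380/31 = -3480/1549 - 1380/31 = -2245500/48019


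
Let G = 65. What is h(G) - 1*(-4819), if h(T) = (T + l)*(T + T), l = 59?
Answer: 20939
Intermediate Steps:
h(T) = 2*T*(59 + T) (h(T) = (T + 59)*(T + T) = (59 + T)*(2*T) = 2*T*(59 + T))
h(G) - 1*(-4819) = 2*65*(59 + 65) - 1*(-4819) = 2*65*124 + 4819 = 16120 + 4819 = 20939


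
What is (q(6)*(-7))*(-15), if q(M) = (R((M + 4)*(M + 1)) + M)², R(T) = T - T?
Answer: 3780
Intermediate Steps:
R(T) = 0
q(M) = M² (q(M) = (0 + M)² = M²)
(q(6)*(-7))*(-15) = (6²*(-7))*(-15) = (36*(-7))*(-15) = -252*(-15) = 3780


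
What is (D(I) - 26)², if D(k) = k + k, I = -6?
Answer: 1444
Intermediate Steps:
D(k) = 2*k
(D(I) - 26)² = (2*(-6) - 26)² = (-12 - 26)² = (-38)² = 1444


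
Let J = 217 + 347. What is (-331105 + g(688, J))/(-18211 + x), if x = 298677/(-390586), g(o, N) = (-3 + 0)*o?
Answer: 130131147034/7113260323 ≈ 18.294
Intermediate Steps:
J = 564
g(o, N) = -3*o
x = -298677/390586 (x = 298677*(-1/390586) = -298677/390586 ≈ -0.76469)
(-331105 + g(688, J))/(-18211 + x) = (-331105 - 3*688)/(-18211 - 298677/390586) = (-331105 - 2064)/(-7113260323/390586) = -333169*(-390586/7113260323) = 130131147034/7113260323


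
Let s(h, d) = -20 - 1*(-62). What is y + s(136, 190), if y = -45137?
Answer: -45095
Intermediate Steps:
s(h, d) = 42 (s(h, d) = -20 + 62 = 42)
y + s(136, 190) = -45137 + 42 = -45095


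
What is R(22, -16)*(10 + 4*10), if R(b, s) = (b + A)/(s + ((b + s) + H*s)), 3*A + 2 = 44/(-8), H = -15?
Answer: 195/46 ≈ 4.2391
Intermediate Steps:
A = -5/2 (A = -2/3 + (44/(-8))/3 = -2/3 + (44*(-1/8))/3 = -2/3 + (1/3)*(-11/2) = -2/3 - 11/6 = -5/2 ≈ -2.5000)
R(b, s) = (-5/2 + b)/(b - 13*s) (R(b, s) = (b - 5/2)/(s + ((b + s) - 15*s)) = (-5/2 + b)/(s + (b - 14*s)) = (-5/2 + b)/(b - 13*s))
R(22, -16)*(10 + 4*10) = ((-5/2 + 22)/(22 - 13*(-16)))*(10 + 4*10) = ((39/2)/(22 + 208))*(10 + 40) = ((39/2)/230)*50 = ((1/230)*(39/2))*50 = (39/460)*50 = 195/46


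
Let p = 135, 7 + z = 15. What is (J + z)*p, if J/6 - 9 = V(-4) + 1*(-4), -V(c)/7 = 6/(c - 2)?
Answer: 10800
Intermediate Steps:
z = 8 (z = -7 + 15 = 8)
V(c) = -42/(-2 + c) (V(c) = -42/(c - 2) = -42/(-2 + c))
J = 72 (J = 54 + 6*(-42/(-2 - 4) + 1*(-4)) = 54 + 6*(-42/(-6) - 4) = 54 + 6*(-42*(-⅙) - 4) = 54 + 6*(7 - 4) = 54 + 6*3 = 54 + 18 = 72)
(J + z)*p = (72 + 8)*135 = 80*135 = 10800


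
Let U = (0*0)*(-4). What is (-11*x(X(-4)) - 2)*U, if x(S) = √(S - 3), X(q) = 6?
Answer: 0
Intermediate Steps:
x(S) = √(-3 + S)
U = 0 (U = 0*(-4) = 0)
(-11*x(X(-4)) - 2)*U = (-11*√(-3 + 6) - 2)*0 = (-11*√3 - 2)*0 = (-2 - 11*√3)*0 = 0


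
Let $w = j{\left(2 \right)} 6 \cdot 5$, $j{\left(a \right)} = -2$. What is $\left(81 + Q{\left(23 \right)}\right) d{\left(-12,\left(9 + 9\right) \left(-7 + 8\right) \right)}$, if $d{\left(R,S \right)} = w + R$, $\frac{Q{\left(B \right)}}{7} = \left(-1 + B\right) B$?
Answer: $-260856$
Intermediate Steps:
$Q{\left(B \right)} = 7 B \left(-1 + B\right)$ ($Q{\left(B \right)} = 7 \left(-1 + B\right) B = 7 B \left(-1 + B\right)$)
$w = -60$ ($w = \left(-2\right) 6 \cdot 5 = \left(-12\right) 5 = -60$)
$d{\left(R,S \right)} = -60 + R$
$\left(81 + Q{\left(23 \right)}\right) d{\left(-12,\left(9 + 9\right) \left(-7 + 8\right) \right)} = \left(81 + 7 \cdot 23 \left(-1 + 23\right)\right) \left(-60 - 12\right) = \left(81 + 7 \cdot 23 \cdot 22\right) \left(-72\right) = \left(81 + 3542\right) \left(-72\right) = 3623 \left(-72\right) = -260856$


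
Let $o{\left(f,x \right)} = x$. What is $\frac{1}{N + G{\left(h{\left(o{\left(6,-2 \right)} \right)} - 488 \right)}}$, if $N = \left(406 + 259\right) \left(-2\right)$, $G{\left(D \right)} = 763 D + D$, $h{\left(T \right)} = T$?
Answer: $- \frac{1}{375690} \approx -2.6618 \cdot 10^{-6}$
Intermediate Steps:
$G{\left(D \right)} = 764 D$
$N = -1330$ ($N = 665 \left(-2\right) = -1330$)
$\frac{1}{N + G{\left(h{\left(o{\left(6,-2 \right)} \right)} - 488 \right)}} = \frac{1}{-1330 + 764 \left(-2 - 488\right)} = \frac{1}{-1330 + 764 \left(-490\right)} = \frac{1}{-1330 - 374360} = \frac{1}{-375690} = - \frac{1}{375690}$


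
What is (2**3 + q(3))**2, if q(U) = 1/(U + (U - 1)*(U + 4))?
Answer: 18769/289 ≈ 64.945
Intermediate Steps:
q(U) = 1/(U + (-1 + U)*(4 + U))
(2**3 + q(3))**2 = (2**3 + 1/(-4 + 3**2 + 4*3))**2 = (8 + 1/(-4 + 9 + 12))**2 = (8 + 1/17)**2 = (137/17)**2 = 18769/289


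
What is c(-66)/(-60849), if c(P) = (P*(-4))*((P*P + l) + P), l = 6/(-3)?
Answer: -377344/20283 ≈ -18.604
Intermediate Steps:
l = -2 (l = 6*(-1/3) = -2)
c(P) = -4*P*(-2 + P + P**2) (c(P) = (P*(-4))*((P*P - 2) + P) = (-4*P)*((P**2 - 2) + P) = (-4*P)*((-2 + P**2) + P) = (-4*P)*(-2 + P + P**2) = -4*P*(-2 + P + P**2))
c(-66)/(-60849) = (4*(-66)*(2 - 1*(-66) - 1*(-66)**2))/(-60849) = (4*(-66)*(2 + 66 - 1*4356))*(-1/60849) = (4*(-66)*(2 + 66 - 4356))*(-1/60849) = (4*(-66)*(-4288))*(-1/60849) = 1132032*(-1/60849) = -377344/20283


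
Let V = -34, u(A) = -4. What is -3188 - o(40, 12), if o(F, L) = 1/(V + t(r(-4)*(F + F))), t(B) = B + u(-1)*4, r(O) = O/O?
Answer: -95641/30 ≈ -3188.0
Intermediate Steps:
r(O) = 1
t(B) = -16 + B (t(B) = B - 4*4 = B - 16 = -16 + B)
o(F, L) = 1/(-50 + 2*F) (o(F, L) = 1/(-34 + (-16 + 1*(F + F))) = 1/(-34 + (-16 + 1*(2*F))) = 1/(-34 + (-16 + 2*F)) = 1/(-50 + 2*F))
-3188 - o(40, 12) = -3188 - 1/(2*(-25 + 40)) = -3188 - 1/(2*15) = -3188 - 1*1/30 = -3188 - 1/30 = -95641/30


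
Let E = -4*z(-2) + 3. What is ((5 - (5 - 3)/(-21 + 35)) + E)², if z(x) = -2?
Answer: 12321/49 ≈ 251.45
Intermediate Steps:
E = 11 (E = -4*(-2) + 3 = 8 + 3 = 11)
((5 - (5 - 3)/(-21 + 35)) + E)² = ((5 - (5 - 3)/(-21 + 35)) + 11)² = ((5 - 2/14) + 11)² = ((5 - 1*⅐) + 11)² = ((5 - ⅐) + 11)² = (34/7 + 11)² = (111/7)² = 12321/49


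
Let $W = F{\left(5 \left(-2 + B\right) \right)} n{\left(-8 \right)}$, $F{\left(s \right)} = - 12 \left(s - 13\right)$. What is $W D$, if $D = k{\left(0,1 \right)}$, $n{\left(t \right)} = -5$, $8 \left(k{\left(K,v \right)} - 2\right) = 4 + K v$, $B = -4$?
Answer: $-6450$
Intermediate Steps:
$k{\left(K,v \right)} = \frac{5}{2} + \frac{K v}{8}$ ($k{\left(K,v \right)} = 2 + \frac{4 + K v}{8} = 2 + \left(\frac{1}{2} + \frac{K v}{8}\right) = \frac{5}{2} + \frac{K v}{8}$)
$F{\left(s \right)} = 156 - 12 s$ ($F{\left(s \right)} = - 12 \left(-13 + s\right) = 156 - 12 s$)
$D = \frac{5}{2}$ ($D = \frac{5}{2} + \frac{1}{8} \cdot 0 \cdot 1 = \frac{5}{2} + 0 = \frac{5}{2} \approx 2.5$)
$W = -2580$ ($W = \left(156 - 12 \cdot 5 \left(-2 - 4\right)\right) \left(-5\right) = \left(156 - 12 \cdot 5 \left(-6\right)\right) \left(-5\right) = \left(156 - -360\right) \left(-5\right) = \left(156 + 360\right) \left(-5\right) = 516 \left(-5\right) = -2580$)
$W D = \left(-2580\right) \frac{5}{2} = -6450$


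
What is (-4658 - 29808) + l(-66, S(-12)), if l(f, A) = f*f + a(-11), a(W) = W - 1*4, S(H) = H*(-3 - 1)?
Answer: -30125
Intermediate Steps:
S(H) = -4*H (S(H) = H*(-4) = -4*H)
a(W) = -4 + W (a(W) = W - 4 = -4 + W)
l(f, A) = -15 + f**2 (l(f, A) = f*f + (-4 - 11) = f**2 - 15 = -15 + f**2)
(-4658 - 29808) + l(-66, S(-12)) = (-4658 - 29808) + (-15 + (-66)**2) = -34466 + (-15 + 4356) = -34466 + 4341 = -30125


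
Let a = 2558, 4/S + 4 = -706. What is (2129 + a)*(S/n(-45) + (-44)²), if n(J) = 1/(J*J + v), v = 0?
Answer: 640459802/71 ≈ 9.0206e+6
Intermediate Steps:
S = -2/355 (S = 4/(-4 - 706) = 4/(-710) = 4*(-1/710) = -2/355 ≈ -0.0056338)
n(J) = J⁻² (n(J) = 1/(J*J + 0) = 1/(J² + 0) = 1/(J²) = J⁻²)
(2129 + a)*(S/n(-45) + (-44)²) = (2129 + 2558)*(-2/(355*((-45)⁻²)) + (-44)²) = 4687*(-2/(355*1/2025) + 1936) = 4687*(-2/355*2025 + 1936) = 4687*(-810/71 + 1936) = 4687*(136646/71) = 640459802/71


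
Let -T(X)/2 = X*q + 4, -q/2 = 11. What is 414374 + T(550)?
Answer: 438566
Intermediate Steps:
q = -22 (q = -2*11 = -22)
T(X) = -8 + 44*X (T(X) = -2*(X*(-22) + 4) = -2*(-22*X + 4) = -2*(4 - 22*X) = -8 + 44*X)
414374 + T(550) = 414374 + (-8 + 44*550) = 414374 + (-8 + 24200) = 414374 + 24192 = 438566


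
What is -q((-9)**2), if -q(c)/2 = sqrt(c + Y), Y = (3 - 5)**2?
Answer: 2*sqrt(85) ≈ 18.439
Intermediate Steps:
Y = 4 (Y = (-2)**2 = 4)
q(c) = -2*sqrt(4 + c) (q(c) = -2*sqrt(c + 4) = -2*sqrt(4 + c))
-q((-9)**2) = -(-2)*sqrt(4 + (-9)**2) = -(-2)*sqrt(4 + 81) = -(-2)*sqrt(85) = 2*sqrt(85)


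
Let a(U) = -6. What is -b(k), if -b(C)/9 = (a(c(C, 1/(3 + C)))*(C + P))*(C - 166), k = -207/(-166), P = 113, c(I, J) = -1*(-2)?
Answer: 14004192195/13778 ≈ 1.0164e+6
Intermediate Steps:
c(I, J) = 2
k = 207/166 (k = -207*(-1/166) = 207/166 ≈ 1.2470)
b(C) = -9*(-678 - 6*C)*(-166 + C) (b(C) = -9*(-6*(C + 113))*(C - 166) = -9*(-6*(113 + C))*(-166 + C) = -9*(-678 - 6*C)*(-166 + C))
-b(k) = -(-1012932 - 2862*207/166 + 54*(207/166)²) = -(-1012932 - 296217/83 + 54*(42849/27556)) = -(-1012932 - 296217/83 + 1156923/13778) = -1*(-14004192195/13778) = 14004192195/13778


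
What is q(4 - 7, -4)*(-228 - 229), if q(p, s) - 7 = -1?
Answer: -2742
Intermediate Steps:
q(p, s) = 6 (q(p, s) = 7 - 1 = 6)
q(4 - 7, -4)*(-228 - 229) = 6*(-228 - 229) = 6*(-457) = -2742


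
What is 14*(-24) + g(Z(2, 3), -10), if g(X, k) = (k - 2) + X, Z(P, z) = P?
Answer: -346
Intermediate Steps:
g(X, k) = -2 + X + k (g(X, k) = (-2 + k) + X = -2 + X + k)
14*(-24) + g(Z(2, 3), -10) = 14*(-24) + (-2 + 2 - 10) = -336 - 10 = -346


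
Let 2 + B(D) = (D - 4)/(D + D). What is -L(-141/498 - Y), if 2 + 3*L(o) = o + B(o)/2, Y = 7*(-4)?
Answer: -38082577/4582596 ≈ -8.3103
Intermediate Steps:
Y = -28
B(D) = -2 + (-4 + D)/(2*D) (B(D) = -2 + (D - 4)/(D + D) = -2 + (-4 + D)/((2*D)) = -2 + (-4 + D)*(1/(2*D)) = -2 + (-4 + D)/(2*D))
L(o) = -11/12 - 1/(3*o) + o/3 (L(o) = -⅔ + (o + (-3/2 - 2/o)/2)/3 = -⅔ + (o + (-3/2 - 2/o)*(½))/3 = -⅔ + (o + (-¾ - 1/o))/3 = -⅔ + (-¾ + o - 1/o)/3 = -⅔ + (-¼ - 1/(3*o) + o/3) = -11/12 - 1/(3*o) + o/3)
-L(-141/498 - Y) = -(-11/12 - 1/(3*(-141/498 - 1*(-28))) + (-141/498 - 1*(-28))/3) = -(-11/12 - 1/(3*(-141*1/498 + 28)) + (-141*1/498 + 28)/3) = -(-11/12 - 1/(3*(-47/166 + 28)) + (-47/166 + 28)/3) = -(-11/12 - 1/(3*4601/166) + (⅓)*(4601/166)) = -(-11/12 - ⅓*166/4601 + 4601/498) = -(-11/12 - 166/13803 + 4601/498) = -1*38082577/4582596 = -38082577/4582596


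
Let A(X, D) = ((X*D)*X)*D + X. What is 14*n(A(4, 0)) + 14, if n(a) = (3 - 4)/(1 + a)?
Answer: 56/5 ≈ 11.200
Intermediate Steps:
A(X, D) = X + D²*X² (A(X, D) = ((D*X)*X)*D + X = (D*X²)*D + X = D²*X² + X = X + D²*X²)
n(a) = -1/(1 + a)
14*n(A(4, 0)) + 14 = 14*(-1/(1 + 4*(1 + 4*0²))) + 14 = 14*(-1/(1 + 4*(1 + 4*0))) + 14 = 14*(-1/(1 + 4*(1 + 0))) + 14 = 14*(-1/(1 + 4*1)) + 14 = 14*(-1/(1 + 4)) + 14 = 14*(-1/5) + 14 = 14*(-1*⅕) + 14 = 14*(-⅕) + 14 = -14/5 + 14 = 56/5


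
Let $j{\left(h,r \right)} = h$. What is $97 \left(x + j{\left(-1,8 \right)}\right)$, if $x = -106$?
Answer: $-10379$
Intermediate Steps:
$97 \left(x + j{\left(-1,8 \right)}\right) = 97 \left(-106 - 1\right) = 97 \left(-107\right) = -10379$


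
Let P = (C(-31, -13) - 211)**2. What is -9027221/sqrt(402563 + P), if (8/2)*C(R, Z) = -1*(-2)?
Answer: -18054442*sqrt(1787493)/1787493 ≈ -13504.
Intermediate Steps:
C(R, Z) = 1/2 (C(R, Z) = (-1*(-2))/4 = (1/4)*2 = 1/2)
P = 177241/4 (P = (1/2 - 211)**2 = (-421/2)**2 = 177241/4 ≈ 44310.)
-9027221/sqrt(402563 + P) = -9027221/sqrt(402563 + 177241/4) = -9027221*2*sqrt(1787493)/1787493 = -18054442*sqrt(1787493)/1787493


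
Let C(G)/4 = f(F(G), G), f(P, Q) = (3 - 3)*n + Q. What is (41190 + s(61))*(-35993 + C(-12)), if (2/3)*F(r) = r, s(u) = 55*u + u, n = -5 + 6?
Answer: -1607644846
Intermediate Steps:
n = 1
s(u) = 56*u
F(r) = 3*r/2
f(P, Q) = Q (f(P, Q) = (3 - 3)*1 + Q = 0*1 + Q = 0 + Q = Q)
C(G) = 4*G
(41190 + s(61))*(-35993 + C(-12)) = (41190 + 56*61)*(-35993 + 4*(-12)) = (41190 + 3416)*(-35993 - 48) = 44606*(-36041) = -1607644846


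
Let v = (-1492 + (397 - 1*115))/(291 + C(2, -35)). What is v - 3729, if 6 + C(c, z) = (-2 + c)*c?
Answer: -212795/57 ≈ -3733.2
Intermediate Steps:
C(c, z) = -6 + c*(-2 + c) (C(c, z) = -6 + (-2 + c)*c = -6 + c*(-2 + c))
v = -242/57 (v = (-1492 + (397 - 1*115))/(291 + (-6 + 2**2 - 2*2)) = (-1492 + (397 - 115))/(291 + (-6 + 4 - 4)) = (-1492 + 282)/(291 - 6) = -1210/285 = -1210*1/285 = -242/57 ≈ -4.2456)
v - 3729 = -242/57 - 3729 = -212795/57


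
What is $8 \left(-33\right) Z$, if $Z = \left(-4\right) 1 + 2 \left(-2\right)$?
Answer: $2112$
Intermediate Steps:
$Z = -8$ ($Z = -4 - 4 = -8$)
$8 \left(-33\right) Z = 8 \left(-33\right) \left(-8\right) = \left(-264\right) \left(-8\right) = 2112$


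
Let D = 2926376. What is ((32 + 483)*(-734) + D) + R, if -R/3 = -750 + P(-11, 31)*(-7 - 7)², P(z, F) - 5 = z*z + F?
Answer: 2458300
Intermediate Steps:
P(z, F) = 5 + F + z² (P(z, F) = 5 + (z*z + F) = 5 + (z² + F) = 5 + (F + z²) = 5 + F + z²)
R = -90066 (R = -3*(-750 + (5 + 31 + (-11)²)*(-7 - 7)²) = -3*(-750 + (5 + 31 + 121)*(-14)²) = -3*(-750 + 157*196) = -3*(-750 + 30772) = -3*30022 = -90066)
((32 + 483)*(-734) + D) + R = ((32 + 483)*(-734) + 2926376) - 90066 = (515*(-734) + 2926376) - 90066 = (-378010 + 2926376) - 90066 = 2548366 - 90066 = 2458300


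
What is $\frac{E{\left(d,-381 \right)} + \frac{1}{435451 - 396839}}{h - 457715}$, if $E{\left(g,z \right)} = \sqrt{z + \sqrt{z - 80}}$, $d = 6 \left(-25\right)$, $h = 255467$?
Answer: $- \frac{1}{7809199776} - \frac{\sqrt{-381 + i \sqrt{461}}}{202248} \approx -2.7185 \cdot 10^{-6} - 9.655 \cdot 10^{-5} i$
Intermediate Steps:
$d = -150$
$E{\left(g,z \right)} = \sqrt{z + \sqrt{-80 + z}}$
$\frac{E{\left(d,-381 \right)} + \frac{1}{435451 - 396839}}{h - 457715} = \frac{\sqrt{-381 + \sqrt{-80 - 381}} + \frac{1}{435451 - 396839}}{255467 - 457715} = \frac{\sqrt{-381 + \sqrt{-461}} + \frac{1}{38612}}{-202248} = \left(\sqrt{-381 + i \sqrt{461}} + \frac{1}{38612}\right) \left(- \frac{1}{202248}\right) = \left(\frac{1}{38612} + \sqrt{-381 + i \sqrt{461}}\right) \left(- \frac{1}{202248}\right) = - \frac{1}{7809199776} - \frac{\sqrt{-381 + i \sqrt{461}}}{202248}$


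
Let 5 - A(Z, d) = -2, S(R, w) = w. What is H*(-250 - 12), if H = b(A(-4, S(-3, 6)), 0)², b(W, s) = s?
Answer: 0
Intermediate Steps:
A(Z, d) = 7 (A(Z, d) = 5 - 1*(-2) = 5 + 2 = 7)
H = 0 (H = 0² = 0)
H*(-250 - 12) = 0*(-250 - 12) = 0*(-262) = 0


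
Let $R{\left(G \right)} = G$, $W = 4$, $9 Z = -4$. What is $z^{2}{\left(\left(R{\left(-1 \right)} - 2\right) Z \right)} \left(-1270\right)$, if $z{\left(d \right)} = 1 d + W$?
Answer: $- \frac{325120}{9} \approx -36124.0$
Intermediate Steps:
$Z = - \frac{4}{9}$ ($Z = \frac{1}{9} \left(-4\right) = - \frac{4}{9} \approx -0.44444$)
$z{\left(d \right)} = 4 + d$ ($z{\left(d \right)} = 1 d + 4 = d + 4 = 4 + d$)
$z^{2}{\left(\left(R{\left(-1 \right)} - 2\right) Z \right)} \left(-1270\right) = \left(4 + \left(-1 - 2\right) \left(- \frac{4}{9}\right)\right)^{2} \left(-1270\right) = \left(4 - - \frac{4}{3}\right)^{2} \left(-1270\right) = \left(4 + \frac{4}{3}\right)^{2} \left(-1270\right) = \left(\frac{16}{3}\right)^{2} \left(-1270\right) = \frac{256}{9} \left(-1270\right) = - \frac{325120}{9}$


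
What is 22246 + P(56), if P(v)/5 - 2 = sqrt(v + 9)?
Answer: 22256 + 5*sqrt(65) ≈ 22296.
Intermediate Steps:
P(v) = 10 + 5*sqrt(9 + v) (P(v) = 10 + 5*sqrt(v + 9) = 10 + 5*sqrt(9 + v))
22246 + P(56) = 22246 + (10 + 5*sqrt(9 + 56)) = 22246 + (10 + 5*sqrt(65)) = 22256 + 5*sqrt(65)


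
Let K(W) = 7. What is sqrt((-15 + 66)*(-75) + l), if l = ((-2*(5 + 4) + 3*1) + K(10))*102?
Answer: I*sqrt(4641) ≈ 68.125*I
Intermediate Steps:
l = -816 (l = ((-2*(5 + 4) + 3*1) + 7)*102 = ((-2*9 + 3) + 7)*102 = ((-18 + 3) + 7)*102 = (-15 + 7)*102 = -8*102 = -816)
sqrt((-15 + 66)*(-75) + l) = sqrt((-15 + 66)*(-75) - 816) = sqrt(51*(-75) - 816) = sqrt(-3825 - 816) = sqrt(-4641) = I*sqrt(4641)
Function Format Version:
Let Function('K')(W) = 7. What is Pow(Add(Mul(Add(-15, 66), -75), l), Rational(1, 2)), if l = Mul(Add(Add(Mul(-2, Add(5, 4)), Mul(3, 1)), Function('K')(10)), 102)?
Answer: Mul(I, Pow(4641, Rational(1, 2))) ≈ Mul(68.125, I)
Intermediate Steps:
l = -816 (l = Mul(Add(Add(Mul(-2, Add(5, 4)), Mul(3, 1)), 7), 102) = Mul(Add(Add(Mul(-2, 9), 3), 7), 102) = Mul(Add(Add(-18, 3), 7), 102) = Mul(Add(-15, 7), 102) = Mul(-8, 102) = -816)
Pow(Add(Mul(Add(-15, 66), -75), l), Rational(1, 2)) = Pow(Add(Mul(Add(-15, 66), -75), -816), Rational(1, 2)) = Pow(Add(Mul(51, -75), -816), Rational(1, 2)) = Pow(Add(-3825, -816), Rational(1, 2)) = Pow(-4641, Rational(1, 2)) = Mul(I, Pow(4641, Rational(1, 2)))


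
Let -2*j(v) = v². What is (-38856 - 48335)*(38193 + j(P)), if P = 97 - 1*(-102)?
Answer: -3207320935/2 ≈ -1.6037e+9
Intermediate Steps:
P = 199 (P = 97 + 102 = 199)
j(v) = -v²/2
(-38856 - 48335)*(38193 + j(P)) = (-38856 - 48335)*(38193 - ½*199²) = -87191*(38193 - ½*39601) = -87191*(38193 - 39601/2) = -87191*36785/2 = -3207320935/2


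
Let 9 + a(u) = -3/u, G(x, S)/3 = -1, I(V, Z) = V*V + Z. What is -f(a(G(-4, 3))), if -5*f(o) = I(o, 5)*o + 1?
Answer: -551/5 ≈ -110.20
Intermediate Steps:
I(V, Z) = Z + V**2 (I(V, Z) = V**2 + Z = Z + V**2)
G(x, S) = -3 (G(x, S) = 3*(-1) = -3)
a(u) = -9 - 3/u
f(o) = -1/5 - o*(5 + o**2)/5 (f(o) = -((5 + o**2)*o + 1)/5 = -(o*(5 + o**2) + 1)/5 = -(1 + o*(5 + o**2))/5 = -1/5 - o*(5 + o**2)/5)
-f(a(G(-4, 3))) = -(-1/5 - (-9 - 3/(-3))*(5 + (-9 - 3/(-3))**2)/5) = -(-1/5 - (-9 - 3*(-1/3))*(5 + (-9 - 3*(-1/3))**2)/5) = -(-1/5 - (-9 + 1)*(5 + (-9 + 1)**2)/5) = -(-1/5 - 1/5*(-8)*(5 + (-8)**2)) = -(-1/5 - 1/5*(-8)*(5 + 64)) = -(-1/5 - 1/5*(-8)*69) = -(-1/5 + 552/5) = -1*551/5 = -551/5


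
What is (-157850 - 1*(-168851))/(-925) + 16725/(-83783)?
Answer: -937167408/77499275 ≈ -12.093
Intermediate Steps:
(-157850 - 1*(-168851))/(-925) + 16725/(-83783) = (-157850 + 168851)*(-1/925) + 16725*(-1/83783) = 11001*(-1/925) - 16725/83783 = -11001/925 - 16725/83783 = -937167408/77499275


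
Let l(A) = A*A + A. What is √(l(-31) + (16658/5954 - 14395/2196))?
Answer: √1099625063914013/1089582 ≈ 30.434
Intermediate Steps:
l(A) = A + A² (l(A) = A² + A = A + A²)
√(l(-31) + (16658/5954 - 14395/2196)) = √(-31*(1 - 31) + (16658/5954 - 14395/2196)) = √(-31*(-30) + (16658*(1/5954) - 14395*1/2196)) = √(930 + (8329/2977 - 14395/2196)) = √(930 - 24563431/6537492) = √(6055304129/6537492) = √1099625063914013/1089582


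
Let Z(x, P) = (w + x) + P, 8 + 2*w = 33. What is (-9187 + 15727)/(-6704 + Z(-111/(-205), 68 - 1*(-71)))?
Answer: -2681400/2686303 ≈ -0.99817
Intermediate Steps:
w = 25/2 (w = -4 + (1/2)*33 = -4 + 33/2 = 25/2 ≈ 12.500)
Z(x, P) = 25/2 + P + x (Z(x, P) = (25/2 + x) + P = 25/2 + P + x)
(-9187 + 15727)/(-6704 + Z(-111/(-205), 68 - 1*(-71))) = (-9187 + 15727)/(-6704 + (25/2 + (68 - 1*(-71)) - 111/(-205))) = 6540/(-6704 + (25/2 + (68 + 71) - 111*(-1/205))) = 6540/(-6704 + (25/2 + 139 + 111/205)) = 6540/(-6704 + 62337/410) = 6540/(-2686303/410) = 6540*(-410/2686303) = -2681400/2686303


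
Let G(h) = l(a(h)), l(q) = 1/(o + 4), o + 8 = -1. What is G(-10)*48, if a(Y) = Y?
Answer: -48/5 ≈ -9.6000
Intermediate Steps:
o = -9 (o = -8 - 1 = -9)
l(q) = -⅕ (l(q) = 1/(-9 + 4) = 1/(-5) = -⅕)
G(h) = -⅕
G(-10)*48 = -⅕*48 = -48/5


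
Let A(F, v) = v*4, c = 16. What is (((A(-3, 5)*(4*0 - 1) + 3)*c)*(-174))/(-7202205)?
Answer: -15776/2400735 ≈ -0.0065713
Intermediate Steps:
A(F, v) = 4*v
(((A(-3, 5)*(4*0 - 1) + 3)*c)*(-174))/(-7202205) = ((((4*5)*(4*0 - 1) + 3)*16)*(-174))/(-7202205) = (((20*(0 - 1) + 3)*16)*(-174))*(-1/7202205) = (((20*(-1) + 3)*16)*(-174))*(-1/7202205) = (((-20 + 3)*16)*(-174))*(-1/7202205) = (-17*16*(-174))*(-1/7202205) = -272*(-174)*(-1/7202205) = 47328*(-1/7202205) = -15776/2400735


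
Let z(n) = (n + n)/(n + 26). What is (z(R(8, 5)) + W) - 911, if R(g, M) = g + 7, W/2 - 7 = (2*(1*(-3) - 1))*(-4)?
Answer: -34123/41 ≈ -832.27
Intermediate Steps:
W = 78 (W = 14 + 2*((2*(1*(-3) - 1))*(-4)) = 14 + 2*((2*(-3 - 1))*(-4)) = 14 + 2*((2*(-4))*(-4)) = 14 + 2*(-8*(-4)) = 14 + 2*32 = 14 + 64 = 78)
R(g, M) = 7 + g
z(n) = 2*n/(26 + n) (z(n) = (2*n)/(26 + n) = 2*n/(26 + n))
(z(R(8, 5)) + W) - 911 = (2*(7 + 8)/(26 + (7 + 8)) + 78) - 911 = (2*15/(26 + 15) + 78) - 911 = (2*15/41 + 78) - 911 = (2*15*(1/41) + 78) - 911 = (30/41 + 78) - 911 = 3228/41 - 911 = -34123/41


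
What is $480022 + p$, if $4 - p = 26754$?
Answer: $453272$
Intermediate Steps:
$p = -26750$ ($p = 4 - 26754 = -26750$)
$480022 + p = 480022 - 26750 = 453272$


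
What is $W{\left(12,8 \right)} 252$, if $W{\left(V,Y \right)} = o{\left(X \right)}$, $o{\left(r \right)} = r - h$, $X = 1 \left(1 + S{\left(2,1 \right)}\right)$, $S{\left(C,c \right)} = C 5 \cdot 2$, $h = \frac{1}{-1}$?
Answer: $5544$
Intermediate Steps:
$h = -1$
$S{\left(C,c \right)} = 10 C$ ($S{\left(C,c \right)} = 5 C 2 = 10 C$)
$X = 21$ ($X = 1 \left(1 + 10 \cdot 2\right) = 1 \left(1 + 20\right) = 1 \cdot 21 = 21$)
$o{\left(r \right)} = 1 + r$ ($o{\left(r \right)} = r - -1 = r + 1 = 1 + r$)
$W{\left(V,Y \right)} = 22$ ($W{\left(V,Y \right)} = 1 + 21 = 22$)
$W{\left(12,8 \right)} 252 = 22 \cdot 252 = 5544$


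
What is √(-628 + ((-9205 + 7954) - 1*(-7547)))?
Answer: 2*√1417 ≈ 75.286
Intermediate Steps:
√(-628 + ((-9205 + 7954) - 1*(-7547))) = √(-628 + (-1251 + 7547)) = √(-628 + 6296) = √5668 = 2*√1417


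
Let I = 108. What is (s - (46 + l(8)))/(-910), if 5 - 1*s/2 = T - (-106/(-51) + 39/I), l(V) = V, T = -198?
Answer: -21841/55692 ≈ -0.39217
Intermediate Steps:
s = 125729/306 (s = 10 - 2*(-198 - (-106/(-51) + 39/108)) = 10 - 2*(-198 - (-106*(-1/51) + 39*(1/108))) = 10 - 2*(-198 - (106/51 + 13/36)) = 10 - 2*(-198 - 1*1493/612) = 10 - 2*(-198 - 1493/612) = 10 - 2*(-122669/612) = 10 + 122669/306 = 125729/306 ≈ 410.88)
(s - (46 + l(8)))/(-910) = (125729/306 - (46 + 8))/(-910) = (125729/306 - 1*54)*(-1/910) = (125729/306 - 54)*(-1/910) = (109205/306)*(-1/910) = -21841/55692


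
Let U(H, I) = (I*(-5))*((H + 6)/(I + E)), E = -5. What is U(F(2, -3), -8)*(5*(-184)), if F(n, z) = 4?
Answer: 368000/13 ≈ 28308.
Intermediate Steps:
U(H, I) = -5*I*(6 + H)/(-5 + I) (U(H, I) = (I*(-5))*((H + 6)/(I - 5)) = (-5*I)*((6 + H)/(-5 + I)) = -5*I*(6 + H)/(-5 + I))
U(F(2, -3), -8)*(5*(-184)) = (-5*(-8)*(6 + 4)/(-5 - 8))*(5*(-184)) = -5*(-8)*10/(-13)*(-920) = -5*(-8)*(-1/13)*10*(-920) = -400/13*(-920) = 368000/13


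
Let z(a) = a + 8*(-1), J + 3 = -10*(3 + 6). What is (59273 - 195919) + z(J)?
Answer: -136747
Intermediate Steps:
J = -93 (J = -3 - 10*(3 + 6) = -3 - 10*9 = -3 - 90 = -93)
z(a) = -8 + a (z(a) = a - 8 = -8 + a)
(59273 - 195919) + z(J) = (59273 - 195919) + (-8 - 93) = -136646 - 101 = -136747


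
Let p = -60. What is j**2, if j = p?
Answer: 3600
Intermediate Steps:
j = -60
j**2 = (-60)**2 = 3600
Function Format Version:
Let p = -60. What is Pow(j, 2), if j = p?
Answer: 3600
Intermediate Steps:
j = -60
Pow(j, 2) = Pow(-60, 2) = 3600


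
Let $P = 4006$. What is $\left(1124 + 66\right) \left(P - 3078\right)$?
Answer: $1104320$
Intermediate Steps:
$\left(1124 + 66\right) \left(P - 3078\right) = \left(1124 + 66\right) \left(4006 - 3078\right) = 1190 \cdot 928 = 1104320$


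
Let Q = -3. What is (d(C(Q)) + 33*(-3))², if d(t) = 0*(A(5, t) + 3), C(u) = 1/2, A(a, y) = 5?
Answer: 9801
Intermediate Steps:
C(u) = ½
d(t) = 0 (d(t) = 0*(5 + 3) = 0*8 = 0)
(d(C(Q)) + 33*(-3))² = (0 + 33*(-3))² = (0 - 99)² = (-99)² = 9801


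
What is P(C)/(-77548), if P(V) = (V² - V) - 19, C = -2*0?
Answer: 19/77548 ≈ 0.00024501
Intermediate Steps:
C = 0
P(V) = -19 + V² - V
P(C)/(-77548) = (-19 + 0² - 1*0)/(-77548) = (-19 + 0 + 0)*(-1/77548) = -19*(-1/77548) = 19/77548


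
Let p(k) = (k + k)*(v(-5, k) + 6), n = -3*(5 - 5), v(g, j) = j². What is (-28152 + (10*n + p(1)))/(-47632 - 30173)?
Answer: 28138/77805 ≈ 0.36165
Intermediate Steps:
n = 0 (n = -3*0 = 0)
p(k) = 2*k*(6 + k²) (p(k) = (k + k)*(k² + 6) = (2*k)*(6 + k²) = 2*k*(6 + k²))
(-28152 + (10*n + p(1)))/(-47632 - 30173) = (-28152 + (10*0 + 2*1*(6 + 1²)))/(-47632 - 30173) = (-28152 + (0 + 2*1*(6 + 1)))/(-77805) = (-28152 + (0 + 2*1*7))*(-1/77805) = (-28152 + (0 + 14))*(-1/77805) = (-28152 + 14)*(-1/77805) = -28138*(-1/77805) = 28138/77805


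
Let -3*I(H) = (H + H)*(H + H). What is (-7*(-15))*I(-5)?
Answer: -3500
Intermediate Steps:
I(H) = -4*H²/3 (I(H) = -(H + H)*(H + H)/3 = -2*H*2*H/3 = -4*H²/3)
(-7*(-15))*I(-5) = (-7*(-15))*(-4/3*(-5)²) = 105*(-4/3*25) = 105*(-100/3) = -3500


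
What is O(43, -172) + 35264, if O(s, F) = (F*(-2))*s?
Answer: 50056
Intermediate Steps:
O(s, F) = -2*F*s (O(s, F) = (-2*F)*s = -2*F*s)
O(43, -172) + 35264 = -2*(-172)*43 + 35264 = 14792 + 35264 = 50056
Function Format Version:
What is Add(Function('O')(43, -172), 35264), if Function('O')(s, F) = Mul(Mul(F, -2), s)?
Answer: 50056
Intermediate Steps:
Function('O')(s, F) = Mul(-2, F, s) (Function('O')(s, F) = Mul(Mul(-2, F), s) = Mul(-2, F, s))
Add(Function('O')(43, -172), 35264) = Add(Mul(-2, -172, 43), 35264) = Add(14792, 35264) = 50056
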